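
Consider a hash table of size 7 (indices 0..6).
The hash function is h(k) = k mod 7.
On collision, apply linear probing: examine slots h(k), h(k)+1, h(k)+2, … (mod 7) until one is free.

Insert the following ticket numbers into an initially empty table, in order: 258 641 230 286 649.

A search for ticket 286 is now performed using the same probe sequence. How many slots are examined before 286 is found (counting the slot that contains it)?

Insert 258: h=6, slot 6 empty → index 6.
Insert 641: h=4, slot 4 empty → index 4.
Insert 230: h=6, slot 6 occupied → index 0.
Insert 286: h=6, slots 6,0 occupied → index 1.
Insert 649: h=5, slot 5 empty → index 5.
Table: [230, 286, _, _, 641, 649, 258]
Lookup 286: h=6, probe 6,0,1 → found at 1.

3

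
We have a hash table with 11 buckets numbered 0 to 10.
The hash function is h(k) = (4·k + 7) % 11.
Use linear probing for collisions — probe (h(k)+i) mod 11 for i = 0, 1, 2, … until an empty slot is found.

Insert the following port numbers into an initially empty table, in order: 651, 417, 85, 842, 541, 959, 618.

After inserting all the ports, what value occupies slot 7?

Insert 651: h=4, slot 4 empty → index 4.
Insert 417: h=3, slot 3 empty → index 3.
Insert 85: h=6, slot 6 empty → index 6.
Insert 842: h=9, slot 9 empty → index 9.
Insert 541: h=4, slot 4 occupied → index 5.
Insert 959: h=4, slots 4,5,6 occupied → index 7.
Insert 618: h=4, slots 4,5,6,7 occupied → index 8.
Table: [_, _, _, 417, 651, 541, 85, 959, 618, 842, _]

959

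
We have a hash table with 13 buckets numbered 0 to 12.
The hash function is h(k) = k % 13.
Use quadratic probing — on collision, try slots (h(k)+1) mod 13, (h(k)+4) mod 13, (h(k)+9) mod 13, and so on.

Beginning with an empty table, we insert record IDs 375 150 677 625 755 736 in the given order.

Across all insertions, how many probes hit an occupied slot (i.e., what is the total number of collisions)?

Insert 375: h=11, slot 11 empty => index 11.
Insert 150: h=7, slot 7 empty => index 7.
Insert 677: h=1, slot 1 empty => index 1.
Insert 625: h=1, slot 1 occupied => index 2.
Insert 755: h=1, slots 1,2 occupied => index 5.
Insert 736: h=8, slot 8 empty => index 8.
Table: [∅, 677, 625, ∅, ∅, 755, ∅, 150, 736, ∅, ∅, 375, ∅]

3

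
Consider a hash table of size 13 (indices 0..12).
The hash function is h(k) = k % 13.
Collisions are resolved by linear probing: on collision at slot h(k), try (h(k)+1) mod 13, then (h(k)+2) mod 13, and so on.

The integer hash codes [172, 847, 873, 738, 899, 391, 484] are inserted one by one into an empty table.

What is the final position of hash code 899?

172 hashes to 3; slot 3 is free => place at 3.
847 hashes to 2; slot 2 is free => place at 2.
873 hashes to 2; 2,3 taken => place at 4.
738 hashes to 10; slot 10 is free => place at 10.
899 hashes to 2; 2,3,4 taken => place at 5.
391 hashes to 1; slot 1 is free => place at 1.
484 hashes to 3; 3,4,5 taken => place at 6.
Table: [∅, 391, 847, 172, 873, 899, 484, ∅, ∅, ∅, 738, ∅, ∅]

5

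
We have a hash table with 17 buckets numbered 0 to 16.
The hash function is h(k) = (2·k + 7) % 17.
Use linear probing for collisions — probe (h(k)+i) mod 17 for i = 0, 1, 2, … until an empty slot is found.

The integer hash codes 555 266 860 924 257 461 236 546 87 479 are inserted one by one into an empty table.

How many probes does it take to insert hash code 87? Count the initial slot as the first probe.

6

Insert 555: h=12, slot 12 empty → index 12.
Insert 266: h=12, slot 12 occupied → index 13.
Insert 860: h=10, slot 10 empty → index 10.
Insert 924: h=2, slot 2 empty → index 2.
Insert 257: h=11, slot 11 empty → index 11.
Insert 461: h=11, slots 11,12,13 occupied → index 14.
Insert 236: h=3, slot 3 empty → index 3.
Insert 546: h=11, slots 11,12,13,14 occupied → index 15.
Insert 87: h=11, slots 11,12,13,14,15 occupied → index 16.
Insert 479: h=13, slots 13,14,15,16 occupied → index 0.
Table: [479, ., 924, 236, ., ., ., ., ., ., 860, 257, 555, 266, 461, 546, 87]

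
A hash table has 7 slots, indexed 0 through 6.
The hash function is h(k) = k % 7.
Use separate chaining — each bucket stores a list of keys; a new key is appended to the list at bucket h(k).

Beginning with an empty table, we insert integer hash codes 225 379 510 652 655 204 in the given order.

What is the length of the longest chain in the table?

4

225 → bucket 1
379 → bucket 1 (collision)
510 → bucket 6
652 → bucket 1 (collision)
655 → bucket 4
204 → bucket 1 (collision)
Final buckets:
0: _
1: 225 -> 379 -> 652 -> 204
2: _
3: _
4: 655
5: _
6: 510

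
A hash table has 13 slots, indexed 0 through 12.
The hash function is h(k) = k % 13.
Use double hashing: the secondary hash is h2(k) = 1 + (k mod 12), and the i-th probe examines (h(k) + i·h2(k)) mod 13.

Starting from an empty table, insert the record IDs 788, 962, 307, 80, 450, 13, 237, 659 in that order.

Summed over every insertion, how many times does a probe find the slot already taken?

788: h=8 → slot 8
962: h=0 → slot 0
307: h=8, h2=8, probe 8,3 → slot 3
80: h=2 → slot 2
450: h=8, h2=7, probe 8,2,9 → slot 9
13: h=0, h2=2, probe 0,2,4 → slot 4
237: h=3, h2=10, probe 3,0,10 → slot 10
659: h=9, h2=12, probe 9,8,7 → slot 7
Table: [962, -, 80, 307, 13, -, -, 659, 788, 450, 237, -, -]

9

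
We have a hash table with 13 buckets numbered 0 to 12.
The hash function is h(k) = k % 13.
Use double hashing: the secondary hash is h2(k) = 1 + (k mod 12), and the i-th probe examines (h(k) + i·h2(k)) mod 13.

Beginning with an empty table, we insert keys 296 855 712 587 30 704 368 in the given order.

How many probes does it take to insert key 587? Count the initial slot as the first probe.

3

296: h=10 → slot 10
855: h=10, h2=4, probe 10,1 → slot 1
712: h=10, h2=5, probe 10,2 → slot 2
587: h=2, h2=12, probe 2,1,0 → slot 0
30: h=4 → slot 4
704: h=2, h2=9, probe 2,11 → slot 11
368: h=4, h2=9, probe 4,0,9 → slot 9
Table: [587, 855, 712, ∅, 30, ∅, ∅, ∅, ∅, 368, 296, 704, ∅]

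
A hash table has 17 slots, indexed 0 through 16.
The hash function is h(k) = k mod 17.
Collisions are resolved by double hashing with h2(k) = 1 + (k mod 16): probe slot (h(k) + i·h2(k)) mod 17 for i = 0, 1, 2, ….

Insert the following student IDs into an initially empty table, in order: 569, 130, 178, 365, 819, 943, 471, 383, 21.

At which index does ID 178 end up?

14

569 hashes to 8; slot 8 is free -> place at 8.
130 hashes to 11; slot 11 is free -> place at 11.
178 hashes to 8, h2=3; 8,11 taken -> place at 14.
365 hashes to 8, h2=14; 8 taken -> place at 5.
819 hashes to 3; slot 3 is free -> place at 3.
943 hashes to 8, h2=16; 8 taken -> place at 7.
471 hashes to 12; slot 12 is free -> place at 12.
383 hashes to 9; slot 9 is free -> place at 9.
21 hashes to 4; slot 4 is free -> place at 4.
Table: [_, _, _, 819, 21, 365, _, 943, 569, 383, _, 130, 471, _, 178, _, _]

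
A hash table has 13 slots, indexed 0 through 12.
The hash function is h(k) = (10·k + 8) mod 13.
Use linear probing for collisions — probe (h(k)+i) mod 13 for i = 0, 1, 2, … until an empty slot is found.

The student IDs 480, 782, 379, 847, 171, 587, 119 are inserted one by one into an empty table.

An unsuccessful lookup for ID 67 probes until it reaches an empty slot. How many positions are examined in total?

7

480: h=11 => slot 11
782: h=2 => slot 2
379: h=2, probe 2,3 => slot 3
847: h=2, probe 2,3,4 => slot 4
171: h=2, probe 2,3,4,5 => slot 5
587: h=2, probe 2,3,4,5,6 => slot 6
119: h=2, probe 2,3,4,5,6,7 => slot 7
Table: [—, —, 782, 379, 847, 171, 587, 119, —, —, —, 480, —]
Lookup 67: h=2, probe 2,3,4,5,6,7,8 → slot 8 empty, not found.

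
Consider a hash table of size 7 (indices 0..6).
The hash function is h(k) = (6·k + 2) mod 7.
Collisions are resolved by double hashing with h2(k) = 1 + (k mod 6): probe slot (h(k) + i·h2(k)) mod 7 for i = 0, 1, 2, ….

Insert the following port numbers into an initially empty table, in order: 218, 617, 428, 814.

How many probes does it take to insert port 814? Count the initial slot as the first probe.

218: h=1 → slot 1
617: h=1, h2=6, probe 1,0 → slot 0
428: h=1, h2=3, probe 1,4 → slot 4
814: h=0, h2=5, probe 0,5 → slot 5
Table: [617, 218, -, -, 428, 814, -]

2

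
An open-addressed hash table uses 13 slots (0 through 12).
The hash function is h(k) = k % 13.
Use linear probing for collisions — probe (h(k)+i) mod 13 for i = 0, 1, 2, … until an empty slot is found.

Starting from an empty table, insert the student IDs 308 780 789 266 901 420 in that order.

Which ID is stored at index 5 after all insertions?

Insert 308: h=9, slot 9 empty -> index 9.
Insert 780: h=0, slot 0 empty -> index 0.
Insert 789: h=9, slot 9 occupied -> index 10.
Insert 266: h=6, slot 6 empty -> index 6.
Insert 901: h=4, slot 4 empty -> index 4.
Insert 420: h=4, slot 4 occupied -> index 5.
Table: [780, -, -, -, 901, 420, 266, -, -, 308, 789, -, -]

420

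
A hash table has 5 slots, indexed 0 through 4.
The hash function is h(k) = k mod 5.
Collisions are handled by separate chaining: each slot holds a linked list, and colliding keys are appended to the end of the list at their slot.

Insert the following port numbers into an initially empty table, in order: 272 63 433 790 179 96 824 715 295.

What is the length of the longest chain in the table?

272 → bucket 2
63 → bucket 3
433 → bucket 3 (collision)
790 → bucket 0
179 → bucket 4
96 → bucket 1
824 → bucket 4 (collision)
715 → bucket 0 (collision)
295 → bucket 0 (collision)
Final buckets:
0: 790 -> 715 -> 295
1: 96
2: 272
3: 63 -> 433
4: 179 -> 824

3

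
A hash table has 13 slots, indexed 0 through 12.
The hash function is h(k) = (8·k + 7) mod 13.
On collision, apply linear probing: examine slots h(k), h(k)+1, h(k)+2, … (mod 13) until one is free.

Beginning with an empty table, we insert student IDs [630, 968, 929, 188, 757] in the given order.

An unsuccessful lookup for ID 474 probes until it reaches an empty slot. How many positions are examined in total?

630: h=3 => slot 3
968: h=3, probe 3,4 => slot 4
929: h=3, probe 3,4,5 => slot 5
188: h=3, probe 3,4,5,6 => slot 6
757: h=5, probe 5,6,7 => slot 7
Table: [_, _, _, 630, 968, 929, 188, 757, _, _, _, _, _]
Lookup 474: h=3, probe 3,4,5,6,7,8 → slot 8 empty, not found.

6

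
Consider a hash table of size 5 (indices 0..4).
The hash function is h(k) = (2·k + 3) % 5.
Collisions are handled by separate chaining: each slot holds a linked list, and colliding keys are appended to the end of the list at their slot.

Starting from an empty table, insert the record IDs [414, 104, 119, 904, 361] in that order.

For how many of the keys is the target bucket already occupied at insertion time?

414 -> bucket 1
104 -> bucket 1 (collision)
119 -> bucket 1 (collision)
904 -> bucket 1 (collision)
361 -> bucket 0
Final buckets:
0: 361
1: 414 -> 104 -> 119 -> 904
2: .
3: .
4: .

3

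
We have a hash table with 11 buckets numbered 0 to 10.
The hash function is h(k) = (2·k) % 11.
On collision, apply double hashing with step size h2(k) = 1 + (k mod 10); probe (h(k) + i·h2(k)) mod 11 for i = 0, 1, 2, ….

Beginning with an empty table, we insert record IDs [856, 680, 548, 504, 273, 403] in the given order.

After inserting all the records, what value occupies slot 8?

680

856: h=7 -> slot 7
680: h=7, h2=1, probe 7,8 -> slot 8
548: h=7, h2=9, probe 7,5 -> slot 5
504: h=7, h2=5, probe 7,1 -> slot 1
273: h=7, h2=4, probe 7,0 -> slot 0
403: h=3 -> slot 3
Table: [273, 504, ∅, 403, ∅, 548, ∅, 856, 680, ∅, ∅]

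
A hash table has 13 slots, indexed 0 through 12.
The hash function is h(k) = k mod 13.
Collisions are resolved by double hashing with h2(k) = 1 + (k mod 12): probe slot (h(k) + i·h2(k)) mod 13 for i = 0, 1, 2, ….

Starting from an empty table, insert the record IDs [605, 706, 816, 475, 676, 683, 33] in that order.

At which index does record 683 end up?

605: h=7 → slot 7
706: h=4 → slot 4
816: h=10 → slot 10
475: h=7, h2=8, probe 7,2 → slot 2
676: h=0 → slot 0
683: h=7, h2=12, probe 7,6 → slot 6
33: h=7, h2=10, probe 7,4,1 → slot 1
Table: [676, 33, 475, ., 706, ., 683, 605, ., ., 816, ., .]

6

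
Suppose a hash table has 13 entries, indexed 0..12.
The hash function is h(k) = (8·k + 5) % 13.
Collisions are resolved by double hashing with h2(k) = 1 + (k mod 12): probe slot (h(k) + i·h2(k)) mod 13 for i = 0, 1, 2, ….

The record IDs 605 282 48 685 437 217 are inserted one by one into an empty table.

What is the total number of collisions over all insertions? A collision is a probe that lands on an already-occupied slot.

4

Insert 605: h=9, slot 9 empty => index 9.
Insert 282: h=12, slot 12 empty => index 12.
Insert 48: h=12, h2=1, slot 12 occupied => index 0.
Insert 685: h=12, h2=2, slot 12 occupied => index 1.
Insert 437: h=4, slot 4 empty => index 4.
Insert 217: h=12, h2=2, slots 12,1 occupied => index 3.
Table: [48, 685, ., 217, 437, ., ., ., ., 605, ., ., 282]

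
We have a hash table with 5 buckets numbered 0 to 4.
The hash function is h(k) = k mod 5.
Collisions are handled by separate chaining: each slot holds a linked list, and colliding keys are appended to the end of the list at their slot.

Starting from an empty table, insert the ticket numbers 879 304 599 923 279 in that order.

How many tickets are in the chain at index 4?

Insert 879: h=4, bucket 4 empty → new chain.
Insert 304: h=4, bucket 4 nonempty → append to chain.
Insert 599: h=4, bucket 4 nonempty → append to chain.
Insert 923: h=3, bucket 3 empty → new chain.
Insert 279: h=4, bucket 4 nonempty → append to chain.
Final buckets:
0: .
1: .
2: .
3: 923
4: 879 -> 304 -> 599 -> 279

4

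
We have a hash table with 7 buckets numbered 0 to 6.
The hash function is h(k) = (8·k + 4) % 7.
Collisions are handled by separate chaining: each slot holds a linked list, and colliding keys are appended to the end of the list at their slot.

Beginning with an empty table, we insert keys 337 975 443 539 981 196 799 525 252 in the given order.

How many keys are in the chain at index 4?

337 -> bucket 5
975 -> bucket 6
443 -> bucket 6 (collision)
539 -> bucket 4
981 -> bucket 5 (collision)
196 -> bucket 4 (collision)
799 -> bucket 5 (collision)
525 -> bucket 4 (collision)
252 -> bucket 4 (collision)
Final buckets:
0: —
1: —
2: —
3: —
4: 539 -> 196 -> 525 -> 252
5: 337 -> 981 -> 799
6: 975 -> 443

4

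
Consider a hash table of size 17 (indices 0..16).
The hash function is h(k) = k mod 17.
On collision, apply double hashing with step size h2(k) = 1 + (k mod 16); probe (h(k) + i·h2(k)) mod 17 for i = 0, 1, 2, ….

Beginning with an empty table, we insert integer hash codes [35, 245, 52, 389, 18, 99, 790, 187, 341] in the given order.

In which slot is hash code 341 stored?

Insert 35: h=1, slot 1 empty → index 1.
Insert 245: h=7, slot 7 empty → index 7.
Insert 52: h=1, h2=5, slot 1 occupied → index 6.
Insert 389: h=15, slot 15 empty → index 15.
Insert 18: h=1, h2=3, slot 1 occupied → index 4.
Insert 99: h=14, slot 14 empty → index 14.
Insert 790: h=8, slot 8 empty → index 8.
Insert 187: h=0, slot 0 empty → index 0.
Insert 341: h=1, h2=6, slots 1,7 occupied → index 13.
Table: [187, 35, —, —, 18, —, 52, 245, 790, —, —, —, —, 341, 99, 389, —]

13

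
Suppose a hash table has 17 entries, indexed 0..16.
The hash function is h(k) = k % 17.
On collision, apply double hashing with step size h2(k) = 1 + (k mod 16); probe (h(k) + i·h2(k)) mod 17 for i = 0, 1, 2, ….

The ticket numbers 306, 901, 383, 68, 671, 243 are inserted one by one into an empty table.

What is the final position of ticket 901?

6

Insert 306: h=0, slot 0 empty → index 0.
Insert 901: h=0, h2=6, slot 0 occupied → index 6.
Insert 383: h=9, slot 9 empty → index 9.
Insert 68: h=0, h2=5, slot 0 occupied → index 5.
Insert 671: h=8, slot 8 empty → index 8.
Insert 243: h=5, h2=4, slots 5,9 occupied → index 13.
Table: [306, ∅, ∅, ∅, ∅, 68, 901, ∅, 671, 383, ∅, ∅, ∅, 243, ∅, ∅, ∅]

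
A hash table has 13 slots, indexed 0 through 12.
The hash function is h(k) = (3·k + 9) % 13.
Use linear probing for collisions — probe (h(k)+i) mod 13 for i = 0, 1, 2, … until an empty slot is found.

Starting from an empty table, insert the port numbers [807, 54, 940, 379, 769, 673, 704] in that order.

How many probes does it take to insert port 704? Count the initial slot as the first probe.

807: h=12 -> slot 12
54: h=2 -> slot 2
940: h=8 -> slot 8
379: h=2, probe 2,3 -> slot 3
769: h=2, probe 2,3,4 -> slot 4
673: h=0 -> slot 0
704: h=2, probe 2,3,4,5 -> slot 5
Table: [673, ., 54, 379, 769, 704, ., ., 940, ., ., ., 807]

4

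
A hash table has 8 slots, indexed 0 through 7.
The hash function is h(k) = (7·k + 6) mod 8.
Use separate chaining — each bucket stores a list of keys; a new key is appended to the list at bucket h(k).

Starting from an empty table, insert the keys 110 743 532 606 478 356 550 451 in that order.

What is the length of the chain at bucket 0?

110 → bucket 0
743 → bucket 7
532 → bucket 2
606 → bucket 0 (collision)
478 → bucket 0 (collision)
356 → bucket 2 (collision)
550 → bucket 0 (collision)
451 → bucket 3
Final buckets:
0: 110 -> 606 -> 478 -> 550
1: .
2: 532 -> 356
3: 451
4: .
5: .
6: .
7: 743

4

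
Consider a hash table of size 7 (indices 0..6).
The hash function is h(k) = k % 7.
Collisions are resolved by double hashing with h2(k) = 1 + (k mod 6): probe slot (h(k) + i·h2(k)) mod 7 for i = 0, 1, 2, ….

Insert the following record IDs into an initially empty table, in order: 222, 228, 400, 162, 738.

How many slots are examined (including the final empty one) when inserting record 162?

2

Insert 222: h=5, slot 5 empty => index 5.
Insert 228: h=4, slot 4 empty => index 4.
Insert 400: h=1, slot 1 empty => index 1.
Insert 162: h=1, h2=1, slot 1 occupied => index 2.
Insert 738: h=3, slot 3 empty => index 3.
Table: [., 400, 162, 738, 228, 222, .]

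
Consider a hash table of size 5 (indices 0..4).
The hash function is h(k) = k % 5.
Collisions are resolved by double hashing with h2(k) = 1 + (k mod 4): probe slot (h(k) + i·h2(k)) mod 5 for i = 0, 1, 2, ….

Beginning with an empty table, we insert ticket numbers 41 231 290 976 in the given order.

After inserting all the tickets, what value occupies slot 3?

290

Insert 41: h=1, slot 1 empty => index 1.
Insert 231: h=1, h2=4, slot 1 occupied => index 0.
Insert 290: h=0, h2=3, slot 0 occupied => index 3.
Insert 976: h=1, h2=1, slot 1 occupied => index 2.
Table: [231, 41, 976, 290, —]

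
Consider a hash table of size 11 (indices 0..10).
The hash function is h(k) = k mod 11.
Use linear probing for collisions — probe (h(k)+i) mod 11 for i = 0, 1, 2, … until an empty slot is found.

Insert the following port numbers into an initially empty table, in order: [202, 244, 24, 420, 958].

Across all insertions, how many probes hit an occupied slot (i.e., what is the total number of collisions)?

202 hashes to 4; slot 4 is free => place at 4.
244 hashes to 2; slot 2 is free => place at 2.
24 hashes to 2; 2 taken => place at 3.
420 hashes to 2; 2,3,4 taken => place at 5.
958 hashes to 1; slot 1 is free => place at 1.
Table: [∅, 958, 244, 24, 202, 420, ∅, ∅, ∅, ∅, ∅]

4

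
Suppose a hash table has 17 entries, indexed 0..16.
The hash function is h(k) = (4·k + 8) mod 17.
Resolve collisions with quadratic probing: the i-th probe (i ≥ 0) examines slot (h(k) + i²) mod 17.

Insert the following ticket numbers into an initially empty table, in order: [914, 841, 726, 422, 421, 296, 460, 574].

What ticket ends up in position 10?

914 hashes to 9; slot 9 is free -> place at 9.
841 hashes to 6; slot 6 is free -> place at 6.
726 hashes to 5; slot 5 is free -> place at 5.
422 hashes to 13; slot 13 is free -> place at 13.
421 hashes to 9; 9 taken -> place at 10.
296 hashes to 2; slot 2 is free -> place at 2.
460 hashes to 12; slot 12 is free -> place at 12.
574 hashes to 9; 9,10,13 taken -> place at 1.
Table: [—, 574, 296, —, —, 726, 841, —, —, 914, 421, —, 460, 422, —, —, —]

421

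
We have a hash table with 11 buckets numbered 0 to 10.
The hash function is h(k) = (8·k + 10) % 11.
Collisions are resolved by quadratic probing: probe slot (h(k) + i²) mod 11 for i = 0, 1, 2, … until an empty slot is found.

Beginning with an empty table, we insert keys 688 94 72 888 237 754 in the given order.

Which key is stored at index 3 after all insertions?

688

688 hashes to 3; slot 3 is free => place at 3.
94 hashes to 3; 3 taken => place at 4.
72 hashes to 3; 3,4 taken => place at 7.
888 hashes to 8; slot 8 is free => place at 8.
237 hashes to 3; 3,4,7 taken => place at 1.
754 hashes to 3; 3,4,7,1,8 taken => place at 6.
Table: [_, 237, _, 688, 94, _, 754, 72, 888, _, _]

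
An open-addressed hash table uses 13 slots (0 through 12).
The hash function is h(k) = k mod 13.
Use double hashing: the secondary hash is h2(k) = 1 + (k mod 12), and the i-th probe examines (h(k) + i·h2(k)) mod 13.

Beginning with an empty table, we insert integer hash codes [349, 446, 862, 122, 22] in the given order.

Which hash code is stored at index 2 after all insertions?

862

349: h=11 => slot 11
446: h=4 => slot 4
862: h=4, h2=11, probe 4,2 => slot 2
122: h=5 => slot 5
22: h=9 => slot 9
Table: [∅, ∅, 862, ∅, 446, 122, ∅, ∅, ∅, 22, ∅, 349, ∅]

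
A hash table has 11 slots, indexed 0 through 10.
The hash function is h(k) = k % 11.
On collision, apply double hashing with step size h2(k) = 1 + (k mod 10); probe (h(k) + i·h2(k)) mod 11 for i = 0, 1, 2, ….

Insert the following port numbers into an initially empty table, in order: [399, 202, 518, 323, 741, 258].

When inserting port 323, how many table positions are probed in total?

2

399: h=3 => slot 3
202: h=4 => slot 4
518: h=1 => slot 1
323: h=4, h2=4, probe 4,8 => slot 8
741: h=4, h2=2, probe 4,6 => slot 6
258: h=5 => slot 5
Table: [_, 518, _, 399, 202, 258, 741, _, 323, _, _]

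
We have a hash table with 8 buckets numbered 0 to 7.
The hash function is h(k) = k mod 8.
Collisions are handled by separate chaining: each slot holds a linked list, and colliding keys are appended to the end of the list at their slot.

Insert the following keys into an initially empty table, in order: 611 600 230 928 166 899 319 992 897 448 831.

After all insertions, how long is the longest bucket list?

4

Insert 611: h=3, bucket 3 empty → new chain.
Insert 600: h=0, bucket 0 empty → new chain.
Insert 230: h=6, bucket 6 empty → new chain.
Insert 928: h=0, bucket 0 nonempty → append to chain.
Insert 166: h=6, bucket 6 nonempty → append to chain.
Insert 899: h=3, bucket 3 nonempty → append to chain.
Insert 319: h=7, bucket 7 empty → new chain.
Insert 992: h=0, bucket 0 nonempty → append to chain.
Insert 897: h=1, bucket 1 empty → new chain.
Insert 448: h=0, bucket 0 nonempty → append to chain.
Insert 831: h=7, bucket 7 nonempty → append to chain.
Final buckets:
0: 600 -> 928 -> 992 -> 448
1: 897
2: —
3: 611 -> 899
4: —
5: —
6: 230 -> 166
7: 319 -> 831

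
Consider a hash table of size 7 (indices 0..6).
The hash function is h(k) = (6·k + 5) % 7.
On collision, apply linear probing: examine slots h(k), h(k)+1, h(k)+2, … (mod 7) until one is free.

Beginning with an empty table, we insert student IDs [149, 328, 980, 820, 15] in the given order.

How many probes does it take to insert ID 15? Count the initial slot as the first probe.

4

Insert 149: h=3, slot 3 empty → index 3.
Insert 328: h=6, slot 6 empty → index 6.
Insert 980: h=5, slot 5 empty → index 5.
Insert 820: h=4, slot 4 empty → index 4.
Insert 15: h=4, slots 4,5,6 occupied → index 0.
Table: [15, —, —, 149, 820, 980, 328]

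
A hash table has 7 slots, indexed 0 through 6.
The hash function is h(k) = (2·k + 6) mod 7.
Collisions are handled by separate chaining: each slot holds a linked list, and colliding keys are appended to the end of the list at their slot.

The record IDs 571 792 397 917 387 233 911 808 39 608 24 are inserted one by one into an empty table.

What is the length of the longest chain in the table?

2

571 → bucket 0
792 → bucket 1
397 → bucket 2
917 → bucket 6
387 → bucket 3
233 → bucket 3 (collision)
911 → bucket 1 (collision)
808 → bucket 5
39 → bucket 0 (collision)
608 → bucket 4
24 → bucket 5 (collision)
Final buckets:
0: 571 -> 39
1: 792 -> 911
2: 397
3: 387 -> 233
4: 608
5: 808 -> 24
6: 917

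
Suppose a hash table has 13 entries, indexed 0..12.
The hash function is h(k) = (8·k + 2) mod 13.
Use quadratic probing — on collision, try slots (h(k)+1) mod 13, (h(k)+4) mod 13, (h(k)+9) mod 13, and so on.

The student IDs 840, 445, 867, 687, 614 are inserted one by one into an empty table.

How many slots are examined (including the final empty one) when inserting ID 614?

840 hashes to 1; slot 1 is free → place at 1.
445 hashes to 0; slot 0 is free → place at 0.
867 hashes to 9; slot 9 is free → place at 9.
687 hashes to 12; slot 12 is free → place at 12.
614 hashes to 0; 0,1 taken → place at 4.
Table: [445, 840, -, -, 614, -, -, -, -, 867, -, -, 687]

3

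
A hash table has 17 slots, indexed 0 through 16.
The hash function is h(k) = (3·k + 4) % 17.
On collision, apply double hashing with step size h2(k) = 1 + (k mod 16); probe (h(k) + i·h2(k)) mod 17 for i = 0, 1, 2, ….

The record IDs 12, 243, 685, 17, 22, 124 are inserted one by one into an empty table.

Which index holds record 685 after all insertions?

Insert 12: h=6, slot 6 empty → index 6.
Insert 243: h=2, slot 2 empty → index 2.
Insert 685: h=2, h2=14, slot 2 occupied → index 16.
Insert 17: h=4, slot 4 empty → index 4.
Insert 22: h=2, h2=7, slot 2 occupied → index 9.
Insert 124: h=2, h2=13, slot 2 occupied → index 15.
Table: [_, _, 243, _, 17, _, 12, _, _, 22, _, _, _, _, _, 124, 685]

16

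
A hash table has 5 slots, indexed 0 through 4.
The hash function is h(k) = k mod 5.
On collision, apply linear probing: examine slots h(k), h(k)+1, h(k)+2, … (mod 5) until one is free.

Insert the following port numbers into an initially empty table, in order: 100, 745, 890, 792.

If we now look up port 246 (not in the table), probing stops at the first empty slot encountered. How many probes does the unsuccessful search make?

4

100 hashes to 0; slot 0 is free → place at 0.
745 hashes to 0; 0 taken → place at 1.
890 hashes to 0; 0,1 taken → place at 2.
792 hashes to 2; 2 taken → place at 3.
Table: [100, 745, 890, 792, —]
Lookup 246: h=1, probe 1,2,3,4 → slot 4 empty, not found.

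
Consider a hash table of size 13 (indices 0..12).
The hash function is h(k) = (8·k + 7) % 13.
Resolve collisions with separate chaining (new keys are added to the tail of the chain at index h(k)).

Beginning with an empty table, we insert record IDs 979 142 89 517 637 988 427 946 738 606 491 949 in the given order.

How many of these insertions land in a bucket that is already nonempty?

6

979 -> bucket 0
142 -> bucket 12
89 -> bucket 4
517 -> bucket 9
637 -> bucket 7
988 -> bucket 7 (collision)
427 -> bucket 4 (collision)
946 -> bucket 9 (collision)
738 -> bucket 9 (collision)
606 -> bucket 6
491 -> bucket 9 (collision)
949 -> bucket 7 (collision)
Final buckets:
0: 979
1: -
2: -
3: -
4: 89 -> 427
5: -
6: 606
7: 637 -> 988 -> 949
8: -
9: 517 -> 946 -> 738 -> 491
10: -
11: -
12: 142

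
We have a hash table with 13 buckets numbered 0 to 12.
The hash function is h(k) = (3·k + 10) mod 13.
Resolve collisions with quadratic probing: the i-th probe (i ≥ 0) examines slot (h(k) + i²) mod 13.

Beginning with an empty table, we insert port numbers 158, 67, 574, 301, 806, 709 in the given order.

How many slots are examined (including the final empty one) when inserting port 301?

158 hashes to 3; slot 3 is free -> place at 3.
67 hashes to 3; 3 taken -> place at 4.
574 hashes to 3; 3,4 taken -> place at 7.
301 hashes to 3; 3,4,7 taken -> place at 12.
806 hashes to 10; slot 10 is free -> place at 10.
709 hashes to 5; slot 5 is free -> place at 5.
Table: [., ., ., 158, 67, 709, ., 574, ., ., 806, ., 301]

4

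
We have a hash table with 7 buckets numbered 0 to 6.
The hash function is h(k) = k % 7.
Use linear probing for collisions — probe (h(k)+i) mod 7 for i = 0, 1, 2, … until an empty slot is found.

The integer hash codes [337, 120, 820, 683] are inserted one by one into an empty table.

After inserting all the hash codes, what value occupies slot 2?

Insert 337: h=1, slot 1 empty => index 1.
Insert 120: h=1, slot 1 occupied => index 2.
Insert 820: h=1, slots 1,2 occupied => index 3.
Insert 683: h=4, slot 4 empty => index 4.
Table: [_, 337, 120, 820, 683, _, _]

120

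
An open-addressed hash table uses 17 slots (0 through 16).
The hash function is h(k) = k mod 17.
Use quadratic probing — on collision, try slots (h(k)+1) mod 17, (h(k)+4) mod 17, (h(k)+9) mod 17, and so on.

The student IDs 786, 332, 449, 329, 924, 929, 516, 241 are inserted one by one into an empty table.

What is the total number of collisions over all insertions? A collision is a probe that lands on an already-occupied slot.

786 hashes to 4; slot 4 is free => place at 4.
332 hashes to 9; slot 9 is free => place at 9.
449 hashes to 7; slot 7 is free => place at 7.
329 hashes to 6; slot 6 is free => place at 6.
924 hashes to 6; 6,7 taken => place at 10.
929 hashes to 11; slot 11 is free => place at 11.
516 hashes to 6; 6,7,10 taken => place at 15.
241 hashes to 3; slot 3 is free => place at 3.
Table: [—, —, —, 241, 786, —, 329, 449, —, 332, 924, 929, —, —, —, 516, —]

5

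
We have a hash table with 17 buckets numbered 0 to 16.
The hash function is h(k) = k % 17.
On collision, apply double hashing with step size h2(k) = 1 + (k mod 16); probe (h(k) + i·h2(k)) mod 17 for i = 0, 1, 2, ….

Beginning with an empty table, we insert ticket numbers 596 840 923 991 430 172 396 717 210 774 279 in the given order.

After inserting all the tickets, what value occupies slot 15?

279

Insert 596: h=1, slot 1 empty => index 1.
Insert 840: h=7, slot 7 empty => index 7.
Insert 923: h=5, slot 5 empty => index 5.
Insert 991: h=5, h2=16, slot 5 occupied => index 4.
Insert 430: h=5, h2=15, slot 5 occupied => index 3.
Insert 172: h=2, slot 2 empty => index 2.
Insert 396: h=5, h2=13, slots 5,1 occupied => index 14.
Insert 717: h=3, h2=14, slot 3 occupied => index 0.
Insert 210: h=6, slot 6 empty => index 6.
Insert 774: h=9, slot 9 empty => index 9.
Insert 279: h=7, h2=8, slot 7 occupied => index 15.
Table: [717, 596, 172, 430, 991, 923, 210, 840, _, 774, _, _, _, _, 396, 279, _]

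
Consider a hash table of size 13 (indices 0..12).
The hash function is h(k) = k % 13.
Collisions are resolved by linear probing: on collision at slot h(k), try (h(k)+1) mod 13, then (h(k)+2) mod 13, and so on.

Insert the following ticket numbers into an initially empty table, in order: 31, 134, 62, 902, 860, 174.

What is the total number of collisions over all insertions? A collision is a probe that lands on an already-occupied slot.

31: h=5 => slot 5
134: h=4 => slot 4
62: h=10 => slot 10
902: h=5, probe 5,6 => slot 6
860: h=2 => slot 2
174: h=5, probe 5,6,7 => slot 7
Table: [_, _, 860, _, 134, 31, 902, 174, _, _, 62, _, _]

3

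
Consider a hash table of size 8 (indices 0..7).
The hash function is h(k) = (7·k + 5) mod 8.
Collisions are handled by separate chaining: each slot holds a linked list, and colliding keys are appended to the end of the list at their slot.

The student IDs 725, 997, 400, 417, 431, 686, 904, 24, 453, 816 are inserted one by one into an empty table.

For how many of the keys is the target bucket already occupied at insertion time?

725 → bucket 0
997 → bucket 0 (collision)
400 → bucket 5
417 → bucket 4
431 → bucket 6
686 → bucket 7
904 → bucket 5 (collision)
24 → bucket 5 (collision)
453 → bucket 0 (collision)
816 → bucket 5 (collision)
Final buckets:
0: 725 -> 997 -> 453
1: —
2: —
3: —
4: 417
5: 400 -> 904 -> 24 -> 816
6: 431
7: 686

5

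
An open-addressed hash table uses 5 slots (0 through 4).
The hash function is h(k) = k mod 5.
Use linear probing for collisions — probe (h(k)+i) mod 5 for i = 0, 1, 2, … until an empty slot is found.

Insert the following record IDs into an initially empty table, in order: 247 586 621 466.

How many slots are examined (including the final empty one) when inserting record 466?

Insert 247: h=2, slot 2 empty -> index 2.
Insert 586: h=1, slot 1 empty -> index 1.
Insert 621: h=1, slots 1,2 occupied -> index 3.
Insert 466: h=1, slots 1,2,3 occupied -> index 4.
Table: [—, 586, 247, 621, 466]

4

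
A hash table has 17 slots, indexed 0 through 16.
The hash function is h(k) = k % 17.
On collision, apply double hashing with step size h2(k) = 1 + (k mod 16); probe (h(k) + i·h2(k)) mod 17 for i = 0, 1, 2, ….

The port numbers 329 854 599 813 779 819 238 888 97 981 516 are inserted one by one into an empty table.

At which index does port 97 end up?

16

329: h=6 -> slot 6
854: h=4 -> slot 4
599: h=4, h2=8, probe 4,12 -> slot 12
813: h=14 -> slot 14
779: h=14, h2=12, probe 14,9 -> slot 9
819: h=3 -> slot 3
238: h=0 -> slot 0
888: h=4, h2=9, probe 4,13 -> slot 13
97: h=12, h2=2, probe 12,14,16 -> slot 16
981: h=12, h2=6, probe 12,1 -> slot 1
516: h=6, h2=5, probe 6,11 -> slot 11
Table: [238, 981, _, 819, 854, _, 329, _, _, 779, _, 516, 599, 888, 813, _, 97]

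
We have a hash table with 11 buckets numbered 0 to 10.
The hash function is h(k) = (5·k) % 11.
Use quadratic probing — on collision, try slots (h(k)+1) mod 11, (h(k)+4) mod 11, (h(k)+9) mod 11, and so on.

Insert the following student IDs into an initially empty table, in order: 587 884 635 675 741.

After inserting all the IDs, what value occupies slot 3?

587: h=9 -> slot 9
884: h=9, probe 9,10 -> slot 10
635: h=7 -> slot 7
675: h=9, probe 9,10,2 -> slot 2
741: h=9, probe 9,10,2,7,3 -> slot 3
Table: [., ., 675, 741, ., ., ., 635, ., 587, 884]

741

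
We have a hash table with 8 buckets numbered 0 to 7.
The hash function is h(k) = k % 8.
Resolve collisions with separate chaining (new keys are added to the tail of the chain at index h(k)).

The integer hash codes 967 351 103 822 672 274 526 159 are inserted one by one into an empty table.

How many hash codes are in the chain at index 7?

4

967 → bucket 7
351 → bucket 7 (collision)
103 → bucket 7 (collision)
822 → bucket 6
672 → bucket 0
274 → bucket 2
526 → bucket 6 (collision)
159 → bucket 7 (collision)
Final buckets:
0: 672
1: —
2: 274
3: —
4: —
5: —
6: 822 -> 526
7: 967 -> 351 -> 103 -> 159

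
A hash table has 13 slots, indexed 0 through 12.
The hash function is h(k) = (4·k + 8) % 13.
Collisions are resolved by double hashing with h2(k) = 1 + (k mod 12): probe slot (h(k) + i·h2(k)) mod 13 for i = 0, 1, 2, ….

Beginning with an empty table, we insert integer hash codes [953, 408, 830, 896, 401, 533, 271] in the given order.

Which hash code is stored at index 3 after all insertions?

271

953 hashes to 11; slot 11 is free → place at 11.
408 hashes to 2; slot 2 is free → place at 2.
830 hashes to 0; slot 0 is free → place at 0.
896 hashes to 4; slot 4 is free → place at 4.
401 hashes to 0, h2=6; 0 taken → place at 6.
533 hashes to 8; slot 8 is free → place at 8.
271 hashes to 0, h2=8; 0,8 taken → place at 3.
Table: [830, ., 408, 271, 896, ., 401, ., 533, ., ., 953, .]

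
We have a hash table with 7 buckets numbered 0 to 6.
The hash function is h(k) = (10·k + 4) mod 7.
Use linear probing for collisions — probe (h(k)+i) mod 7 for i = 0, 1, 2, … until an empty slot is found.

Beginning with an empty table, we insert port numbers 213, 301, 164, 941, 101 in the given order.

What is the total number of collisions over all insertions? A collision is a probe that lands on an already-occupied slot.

Insert 213: h=6, slot 6 empty → index 6.
Insert 301: h=4, slot 4 empty → index 4.
Insert 164: h=6, slot 6 occupied → index 0.
Insert 941: h=6, slots 6,0 occupied → index 1.
Insert 101: h=6, slots 6,0,1 occupied → index 2.
Table: [164, 941, 101, ., 301, ., 213]

6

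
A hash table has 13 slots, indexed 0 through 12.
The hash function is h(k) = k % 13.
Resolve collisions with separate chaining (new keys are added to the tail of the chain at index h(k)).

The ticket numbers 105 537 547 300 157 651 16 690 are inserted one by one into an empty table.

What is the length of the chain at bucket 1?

6

Insert 105: h=1, bucket 1 empty → new chain.
Insert 537: h=4, bucket 4 empty → new chain.
Insert 547: h=1, bucket 1 nonempty → append to chain.
Insert 300: h=1, bucket 1 nonempty → append to chain.
Insert 157: h=1, bucket 1 nonempty → append to chain.
Insert 651: h=1, bucket 1 nonempty → append to chain.
Insert 16: h=3, bucket 3 empty → new chain.
Insert 690: h=1, bucket 1 nonempty → append to chain.
Final buckets:
0: —
1: 105 -> 547 -> 300 -> 157 -> 651 -> 690
2: —
3: 16
4: 537
5: —
6: —
7: —
8: —
9: —
10: —
11: —
12: —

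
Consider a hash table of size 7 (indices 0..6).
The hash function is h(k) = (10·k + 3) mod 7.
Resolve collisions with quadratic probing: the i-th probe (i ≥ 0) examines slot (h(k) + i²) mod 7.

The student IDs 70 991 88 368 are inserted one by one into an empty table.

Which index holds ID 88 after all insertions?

2

Insert 70: h=3, slot 3 empty -> index 3.
Insert 991: h=1, slot 1 empty -> index 1.
Insert 88: h=1, slot 1 occupied -> index 2.
Insert 368: h=1, slots 1,2 occupied -> index 5.
Table: [—, 991, 88, 70, —, 368, —]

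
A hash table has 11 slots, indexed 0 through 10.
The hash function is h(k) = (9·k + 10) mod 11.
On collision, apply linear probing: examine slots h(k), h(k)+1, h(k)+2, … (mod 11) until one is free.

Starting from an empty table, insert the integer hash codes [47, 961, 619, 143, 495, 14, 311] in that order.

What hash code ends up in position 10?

47: h=4 => slot 4
961: h=2 => slot 2
619: h=4, probe 4,5 => slot 5
143: h=10 => slot 10
495: h=10, probe 10,0 => slot 0
14: h=4, probe 4,5,6 => slot 6
311: h=4, probe 4,5,6,7 => slot 7
Table: [495, _, 961, _, 47, 619, 14, 311, _, _, 143]

143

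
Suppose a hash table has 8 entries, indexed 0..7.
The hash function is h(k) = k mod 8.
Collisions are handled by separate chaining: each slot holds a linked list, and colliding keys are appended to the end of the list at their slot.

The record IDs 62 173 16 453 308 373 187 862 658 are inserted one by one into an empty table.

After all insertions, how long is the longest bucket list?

Insert 62: h=6, bucket 6 empty -> new chain.
Insert 173: h=5, bucket 5 empty -> new chain.
Insert 16: h=0, bucket 0 empty -> new chain.
Insert 453: h=5, bucket 5 nonempty -> append to chain.
Insert 308: h=4, bucket 4 empty -> new chain.
Insert 373: h=5, bucket 5 nonempty -> append to chain.
Insert 187: h=3, bucket 3 empty -> new chain.
Insert 862: h=6, bucket 6 nonempty -> append to chain.
Insert 658: h=2, bucket 2 empty -> new chain.
Final buckets:
0: 16
1: —
2: 658
3: 187
4: 308
5: 173 -> 453 -> 373
6: 62 -> 862
7: —

3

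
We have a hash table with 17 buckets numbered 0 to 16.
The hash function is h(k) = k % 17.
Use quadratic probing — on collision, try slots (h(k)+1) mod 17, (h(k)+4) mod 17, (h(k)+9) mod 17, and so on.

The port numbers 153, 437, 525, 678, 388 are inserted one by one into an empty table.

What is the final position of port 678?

Insert 153: h=0, slot 0 empty → index 0.
Insert 437: h=12, slot 12 empty → index 12.
Insert 525: h=15, slot 15 empty → index 15.
Insert 678: h=15, slot 15 occupied → index 16.
Insert 388: h=14, slot 14 empty → index 14.
Table: [153, _, _, _, _, _, _, _, _, _, _, _, 437, _, 388, 525, 678]

16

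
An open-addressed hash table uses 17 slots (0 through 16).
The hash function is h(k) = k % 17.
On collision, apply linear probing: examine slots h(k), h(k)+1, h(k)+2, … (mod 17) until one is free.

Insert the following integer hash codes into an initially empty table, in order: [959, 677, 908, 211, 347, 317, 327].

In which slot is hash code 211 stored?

Insert 959: h=7, slot 7 empty → index 7.
Insert 677: h=14, slot 14 empty → index 14.
Insert 908: h=7, slot 7 occupied → index 8.
Insert 211: h=7, slots 7,8 occupied → index 9.
Insert 347: h=7, slots 7,8,9 occupied → index 10.
Insert 317: h=11, slot 11 empty → index 11.
Insert 327: h=4, slot 4 empty → index 4.
Table: [—, —, —, —, 327, —, —, 959, 908, 211, 347, 317, —, —, 677, —, —]

9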